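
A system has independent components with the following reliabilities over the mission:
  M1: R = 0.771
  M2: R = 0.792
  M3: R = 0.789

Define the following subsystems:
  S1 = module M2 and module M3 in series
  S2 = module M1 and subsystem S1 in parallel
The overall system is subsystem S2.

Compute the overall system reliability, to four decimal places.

0.9141

Series (M2 and M3): 0.792000 × 0.789000 = 0.624888
Parallel (M1 and [0.624888]): 1 − (1 − 0.771000)(1 − 0.624888) = 0.9141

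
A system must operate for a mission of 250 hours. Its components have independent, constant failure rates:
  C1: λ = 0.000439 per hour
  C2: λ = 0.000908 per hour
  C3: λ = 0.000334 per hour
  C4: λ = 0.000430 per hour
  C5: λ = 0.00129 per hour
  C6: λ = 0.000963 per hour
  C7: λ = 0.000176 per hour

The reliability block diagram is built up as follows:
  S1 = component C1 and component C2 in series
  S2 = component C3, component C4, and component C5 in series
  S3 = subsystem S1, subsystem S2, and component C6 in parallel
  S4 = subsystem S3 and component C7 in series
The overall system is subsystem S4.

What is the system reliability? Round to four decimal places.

0.9334

R(C1) = exp(−0.000439 × 250) = 0.896058
R(C2) = exp(−0.000908 × 250) = 0.796921
R(C3) = exp(−0.000334 × 250) = 0.919891
R(C4) = exp(−0.000430 × 250) = 0.898077
R(C5) = exp(−0.00129 × 250) = 0.724336
R(C6) = exp(−0.000963 × 250) = 0.786038
R(C7) = exp(−0.000176 × 250) = 0.956954
Series (C1 and C2): 0.896058 × 0.796921 = 0.714087
Series (C3, C4, and C5): 0.919891 × 0.898077 × 0.724336 = 0.598398
Parallel ([0.714087], [0.598398], and C6): 1 − (1 − 0.714087)(1 − 0.598398)(1 − 0.786038) = 0.975432
Series ([0.975432] and C7): 0.975432 × 0.956954 = 0.9334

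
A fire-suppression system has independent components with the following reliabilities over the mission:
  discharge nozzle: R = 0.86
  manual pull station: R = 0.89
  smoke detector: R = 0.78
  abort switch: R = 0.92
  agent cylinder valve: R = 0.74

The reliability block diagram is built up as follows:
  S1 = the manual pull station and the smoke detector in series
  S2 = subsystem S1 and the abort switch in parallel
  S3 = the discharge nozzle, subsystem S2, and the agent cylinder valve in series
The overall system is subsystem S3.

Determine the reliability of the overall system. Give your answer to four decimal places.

Series (manual pull station and smoke detector): 0.890000 × 0.780000 = 0.694200
Parallel ([0.694200] and abort switch): 1 − (1 − 0.694200)(1 − 0.920000) = 0.975536
Series (discharge nozzle, [0.975536], and agent cylinder valve): 0.860000 × 0.975536 × 0.740000 = 0.6208

0.6208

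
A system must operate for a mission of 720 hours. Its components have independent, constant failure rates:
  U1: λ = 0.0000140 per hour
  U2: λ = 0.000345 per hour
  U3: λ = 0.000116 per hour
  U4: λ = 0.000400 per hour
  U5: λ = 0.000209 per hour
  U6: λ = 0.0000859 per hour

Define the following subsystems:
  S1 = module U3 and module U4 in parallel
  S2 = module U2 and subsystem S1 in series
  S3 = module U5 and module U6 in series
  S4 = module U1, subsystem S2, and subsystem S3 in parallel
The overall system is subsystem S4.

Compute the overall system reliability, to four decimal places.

R(U1) = exp(−0.0000140 × 720) = 0.989971
R(U2) = exp(−0.000345 × 720) = 0.780048
R(U3) = exp(−0.000116 × 720) = 0.919873
R(U4) = exp(−0.000400 × 720) = 0.749762
R(U5) = exp(−0.000209 × 720) = 0.860295
R(U6) = exp(−0.0000859 × 720) = 0.940026
Parallel (U3 and U4): 1 − (1 − 0.919873)(1 − 0.749762) = 0.979949
Series (U2 and [0.979949]): 0.780048 × 0.979949 = 0.764407
Series (U5 and U6): 0.860295 × 0.940026 = 0.808700
Parallel (U1, [0.764407], and [0.808700]): 1 − (1 − 0.989971)(1 − 0.764407)(1 − 0.808700) = 0.9995

0.9995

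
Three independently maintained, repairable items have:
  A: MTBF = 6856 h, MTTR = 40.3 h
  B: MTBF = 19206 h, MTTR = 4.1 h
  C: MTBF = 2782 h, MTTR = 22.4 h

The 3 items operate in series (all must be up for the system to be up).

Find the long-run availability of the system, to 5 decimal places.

0.98601

A(A) = MTBF/(MTBF+MTTR) = 6856/(6856+40.3) = 0.994156
A(B) = MTBF/(MTBF+MTTR) = 19206/(19206+4.1) = 0.999787
A(C) = MTBF/(MTBF+MTTR) = 2782/(2782+22.4) = 0.992013
Series availability: 0.994156 × 0.999787 × 0.992013 = 0.98601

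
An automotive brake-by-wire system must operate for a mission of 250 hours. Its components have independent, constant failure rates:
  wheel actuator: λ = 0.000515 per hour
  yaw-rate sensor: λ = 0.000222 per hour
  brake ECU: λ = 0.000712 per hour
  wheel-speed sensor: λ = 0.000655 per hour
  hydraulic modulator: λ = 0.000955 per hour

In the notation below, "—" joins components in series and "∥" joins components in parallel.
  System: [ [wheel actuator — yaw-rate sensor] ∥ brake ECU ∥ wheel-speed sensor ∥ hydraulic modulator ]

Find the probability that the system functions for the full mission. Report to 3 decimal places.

0.999

R(wheel actuator) = exp(−0.000515 × 250) = 0.87919
R(yaw-rate sensor) = exp(−0.000222 × 250) = 0.94601
R(brake ECU) = exp(−0.000712 × 250) = 0.83694
R(wheel-speed sensor) = exp(−0.000655 × 250) = 0.84895
R(hydraulic modulator) = exp(−0.000955 × 250) = 0.78761
Series (wheel actuator and yaw-rate sensor): 0.87919 × 0.94601 = 0.83172
Parallel ([0.83172], brake ECU, wheel-speed sensor, and hydraulic modulator): 1 − (1 − 0.83172)(1 − 0.83694)(1 − 0.84895)(1 − 0.78761) = 0.999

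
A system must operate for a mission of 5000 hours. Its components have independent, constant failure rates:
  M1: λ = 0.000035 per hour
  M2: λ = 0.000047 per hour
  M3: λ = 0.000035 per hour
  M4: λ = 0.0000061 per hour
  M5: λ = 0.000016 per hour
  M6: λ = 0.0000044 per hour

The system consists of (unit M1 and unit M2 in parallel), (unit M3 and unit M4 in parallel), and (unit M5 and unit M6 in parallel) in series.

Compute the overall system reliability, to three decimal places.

R(M1) = exp(−0.000035 × 5000) = 0.83946
R(M2) = exp(−0.000047 × 5000) = 0.79057
R(M3) = exp(−0.000035 × 5000) = 0.83946
R(M4) = exp(−0.0000061 × 5000) = 0.96996
R(M5) = exp(−0.000016 × 5000) = 0.92312
R(M6) = exp(−0.0000044 × 5000) = 0.97824
Parallel (M1 and M2): 1 − (1 − 0.83946)(1 − 0.79057) = 0.96638
Parallel (M3 and M4): 1 − (1 − 0.83946)(1 − 0.96996) = 0.99518
Parallel (M5 and M6): 1 − (1 − 0.92312)(1 − 0.97824) = 0.99833
Series ([0.96638], [0.99518], and [0.99833]): 0.96638 × 0.99518 × 0.99833 = 0.960

0.960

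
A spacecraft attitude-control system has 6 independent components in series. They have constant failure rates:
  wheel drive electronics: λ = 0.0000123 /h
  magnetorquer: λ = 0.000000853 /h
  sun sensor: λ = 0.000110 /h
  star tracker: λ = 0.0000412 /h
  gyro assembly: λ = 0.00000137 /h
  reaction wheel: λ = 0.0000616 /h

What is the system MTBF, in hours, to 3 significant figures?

4400

Series of exponential components: λ_sys = Σ λ_i
λ_sys = 0.0000123 + 0.000000853 + 0.000110 + 0.0000412 + 0.00000137 + 0.0000616 = 2.2732e-04 /h
MTBF = 1 / λ_sys = 4400 h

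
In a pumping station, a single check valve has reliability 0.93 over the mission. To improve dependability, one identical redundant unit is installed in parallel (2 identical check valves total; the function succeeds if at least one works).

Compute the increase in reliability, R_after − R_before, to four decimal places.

0.0651

R_before = 0.93
R_after = 1 − (1 − 0.93)^2 = 0.9951
ΔR = 0.9951 − 0.93 = 0.0651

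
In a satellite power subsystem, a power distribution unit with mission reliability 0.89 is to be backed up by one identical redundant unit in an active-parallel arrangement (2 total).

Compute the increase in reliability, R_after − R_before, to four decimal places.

R_before = 0.89
R_after = 1 − (1 − 0.89)^2 = 0.9879
ΔR = 0.9879 − 0.89 = 0.0979

0.0979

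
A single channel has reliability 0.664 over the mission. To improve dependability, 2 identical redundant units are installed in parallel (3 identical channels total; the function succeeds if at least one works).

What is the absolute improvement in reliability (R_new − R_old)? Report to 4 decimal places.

R_before = 0.664
R_after = 1 − (1 − 0.664)^3 = 0.9621
ΔR = 0.9621 − 0.664 = 0.2981

0.2981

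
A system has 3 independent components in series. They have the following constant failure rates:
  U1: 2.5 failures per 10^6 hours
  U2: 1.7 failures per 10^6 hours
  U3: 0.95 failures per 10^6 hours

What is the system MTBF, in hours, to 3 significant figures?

Series of exponential components: λ_sys = Σ λ_i
λ_sys = 0.0000025 + 0.0000017 + 0.00000095 = 5.1500e-06 /h
MTBF = 1 / λ_sys = 194000 h

194000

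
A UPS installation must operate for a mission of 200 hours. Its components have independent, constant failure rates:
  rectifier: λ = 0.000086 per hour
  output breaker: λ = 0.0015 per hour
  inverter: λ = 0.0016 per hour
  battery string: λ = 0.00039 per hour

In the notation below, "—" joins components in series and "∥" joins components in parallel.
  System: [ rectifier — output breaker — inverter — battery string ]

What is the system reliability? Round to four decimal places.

R(rectifier) = exp(−0.000086 × 200) = 0.982947
R(output breaker) = exp(−0.0015 × 200) = 0.740818
R(inverter) = exp(−0.0016 × 200) = 0.726149
R(battery string) = exp(−0.00039 × 200) = 0.924964
Series (rectifier, output breaker, inverter, and battery string): 0.982947 × 0.740818 × 0.726149 × 0.924964 = 0.4891

0.4891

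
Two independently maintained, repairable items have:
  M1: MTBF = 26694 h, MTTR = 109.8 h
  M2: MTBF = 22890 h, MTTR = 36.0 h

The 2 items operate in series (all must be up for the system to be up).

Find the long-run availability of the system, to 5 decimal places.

0.99434

A(M1) = MTBF/(MTBF+MTTR) = 26694/(26694+109.8) = 0.995904
A(M2) = MTBF/(MTBF+MTTR) = 22890/(22890+36.0) = 0.998430
Series availability: 0.995904 × 0.998430 = 0.99434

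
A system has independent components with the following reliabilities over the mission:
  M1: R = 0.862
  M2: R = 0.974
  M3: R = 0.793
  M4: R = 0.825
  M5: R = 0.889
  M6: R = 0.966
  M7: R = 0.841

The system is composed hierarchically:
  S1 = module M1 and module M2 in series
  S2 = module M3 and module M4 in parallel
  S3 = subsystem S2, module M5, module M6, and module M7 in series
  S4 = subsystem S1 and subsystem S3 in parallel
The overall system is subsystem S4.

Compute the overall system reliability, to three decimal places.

Series (M1 and M2): 0.86200 × 0.97400 = 0.83959
Parallel (M3 and M4): 1 − (1 − 0.79300)(1 − 0.82500) = 0.96378
Series ([0.96378], M5, M6, and M7): 0.96378 × 0.88900 × 0.96600 × 0.84100 = 0.69607
Parallel ([0.83959] and [0.69607]): 1 − (1 − 0.83959)(1 − 0.69607) = 0.951

0.951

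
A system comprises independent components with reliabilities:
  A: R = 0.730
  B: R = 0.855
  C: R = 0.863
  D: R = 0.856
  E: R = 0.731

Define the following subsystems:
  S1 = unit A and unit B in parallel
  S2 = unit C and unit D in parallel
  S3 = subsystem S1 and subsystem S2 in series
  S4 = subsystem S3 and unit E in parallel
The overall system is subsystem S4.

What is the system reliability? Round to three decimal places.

Parallel (A and B): 1 − (1 − 0.73000)(1 − 0.85500) = 0.96085
Parallel (C and D): 1 − (1 − 0.86300)(1 − 0.85600) = 0.98027
Series ([0.96085] and [0.98027]): 0.96085 × 0.98027 = 0.94189
Parallel ([0.94189] and E): 1 − (1 − 0.94189)(1 − 0.73100) = 0.984

0.984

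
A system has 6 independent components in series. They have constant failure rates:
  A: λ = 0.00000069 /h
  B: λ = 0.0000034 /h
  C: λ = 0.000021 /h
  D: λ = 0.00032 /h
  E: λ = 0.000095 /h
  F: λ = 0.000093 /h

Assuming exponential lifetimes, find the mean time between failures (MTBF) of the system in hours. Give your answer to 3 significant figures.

1880

Series of exponential components: λ_sys = Σ λ_i
λ_sys = 0.00000069 + 0.0000034 + 0.000021 + 0.00032 + 0.000095 + 0.000093 = 5.3309e-04 /h
MTBF = 1 / λ_sys = 1880 h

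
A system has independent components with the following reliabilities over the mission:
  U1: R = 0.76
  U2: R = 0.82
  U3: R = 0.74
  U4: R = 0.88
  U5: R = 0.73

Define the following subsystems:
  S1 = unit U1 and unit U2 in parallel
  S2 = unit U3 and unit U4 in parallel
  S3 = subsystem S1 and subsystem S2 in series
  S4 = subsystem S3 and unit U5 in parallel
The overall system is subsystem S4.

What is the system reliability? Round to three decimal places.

Parallel (U1 and U2): 1 − (1 − 0.76000)(1 − 0.82000) = 0.95680
Parallel (U3 and U4): 1 − (1 − 0.74000)(1 − 0.88000) = 0.96880
Series ([0.95680] and [0.96880]): 0.95680 × 0.96880 = 0.92695
Parallel ([0.92695] and U5): 1 − (1 − 0.92695)(1 − 0.73000) = 0.980

0.980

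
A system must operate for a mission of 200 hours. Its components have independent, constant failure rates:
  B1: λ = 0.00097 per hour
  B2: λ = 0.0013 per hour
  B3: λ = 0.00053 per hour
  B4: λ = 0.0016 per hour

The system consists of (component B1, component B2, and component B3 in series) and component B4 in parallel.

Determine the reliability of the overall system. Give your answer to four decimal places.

R(B1) = exp(−0.00097 × 200) = 0.823658
R(B2) = exp(−0.0013 × 200) = 0.771052
R(B3) = exp(−0.00053 × 200) = 0.899425
R(B4) = exp(−0.0016 × 200) = 0.726149
Series (B1, B2, and B3): 0.823658 × 0.771052 × 0.899425 = 0.571210
Parallel ([0.571210] and B4): 1 − (1 − 0.571210)(1 − 0.726149) = 0.8826

0.8826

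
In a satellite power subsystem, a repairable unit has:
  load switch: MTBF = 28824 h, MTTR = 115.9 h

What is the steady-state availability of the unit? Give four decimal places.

A(load switch) = MTBF/(MTBF+MTTR) = 28824/(28824+115.9) = 0.9960

0.9960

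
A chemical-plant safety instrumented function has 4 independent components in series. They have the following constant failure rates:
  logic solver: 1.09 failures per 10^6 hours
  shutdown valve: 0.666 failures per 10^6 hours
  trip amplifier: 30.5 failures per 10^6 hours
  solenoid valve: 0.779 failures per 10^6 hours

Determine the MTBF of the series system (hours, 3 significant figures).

Series of exponential components: λ_sys = Σ λ_i
λ_sys = 0.00000109 + 0.000000666 + 0.0000305 + 0.000000779 = 3.3035e-05 /h
MTBF = 1 / λ_sys = 30300 h

30300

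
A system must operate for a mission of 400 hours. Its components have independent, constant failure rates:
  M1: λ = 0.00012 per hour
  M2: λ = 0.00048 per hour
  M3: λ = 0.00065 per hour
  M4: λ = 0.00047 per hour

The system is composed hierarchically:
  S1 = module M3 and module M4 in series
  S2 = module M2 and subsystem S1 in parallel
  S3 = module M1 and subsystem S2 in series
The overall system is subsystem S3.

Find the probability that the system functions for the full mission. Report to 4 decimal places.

R(M1) = exp(−0.00012 × 400) = 0.953134
R(M2) = exp(−0.00048 × 400) = 0.825307
R(M3) = exp(−0.00065 × 400) = 0.771052
R(M4) = exp(−0.00047 × 400) = 0.828615
Series (M3 and M4): 0.771052 × 0.828615 = 0.638905
Parallel (M2 and [0.638905]): 1 − (1 − 0.825307)(1 − 0.638905) = 0.936919
Series (M1 and [0.936919]): 0.953134 × 0.936919 = 0.8930

0.8930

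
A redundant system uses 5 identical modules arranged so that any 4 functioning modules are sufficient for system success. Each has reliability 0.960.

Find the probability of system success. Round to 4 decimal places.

R = Σ_{i=4}^{5} C(5,i) p^i (1−p)^{5−i} with p = 0.960
C(5,4)·0.960^4·0.040^1 = 0.169869
C(5,5)·0.960^5·0.040^0 = 0.815373
Sum = 0.9852

0.9852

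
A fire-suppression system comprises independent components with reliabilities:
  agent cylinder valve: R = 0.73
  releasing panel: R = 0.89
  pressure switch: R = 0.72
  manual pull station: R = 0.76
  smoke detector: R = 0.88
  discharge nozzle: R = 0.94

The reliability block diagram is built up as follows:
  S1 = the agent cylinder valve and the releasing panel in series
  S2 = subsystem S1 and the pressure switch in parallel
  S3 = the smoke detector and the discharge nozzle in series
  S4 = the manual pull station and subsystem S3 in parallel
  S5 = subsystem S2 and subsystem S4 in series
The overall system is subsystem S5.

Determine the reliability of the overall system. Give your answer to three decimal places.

0.865

Series (agent cylinder valve and releasing panel): 0.73000 × 0.89000 = 0.64970
Parallel ([0.64970] and pressure switch): 1 − (1 − 0.64970)(1 − 0.72000) = 0.90192
Series (smoke detector and discharge nozzle): 0.88000 × 0.94000 = 0.82720
Parallel (manual pull station and [0.82720]): 1 − (1 − 0.76000)(1 − 0.82720) = 0.95853
Series ([0.90192] and [0.95853]): 0.90192 × 0.95853 = 0.865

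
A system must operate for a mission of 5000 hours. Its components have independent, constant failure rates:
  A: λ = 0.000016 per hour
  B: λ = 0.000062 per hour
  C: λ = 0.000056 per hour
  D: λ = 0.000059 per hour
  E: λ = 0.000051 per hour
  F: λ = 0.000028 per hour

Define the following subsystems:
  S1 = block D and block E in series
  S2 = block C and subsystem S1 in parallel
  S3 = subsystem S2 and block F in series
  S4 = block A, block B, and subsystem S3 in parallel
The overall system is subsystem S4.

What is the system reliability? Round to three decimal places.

R(A) = exp(−0.000016 × 5000) = 0.92312
R(B) = exp(−0.000062 × 5000) = 0.73345
R(C) = exp(−0.000056 × 5000) = 0.75578
R(D) = exp(−0.000059 × 5000) = 0.74453
R(E) = exp(−0.000051 × 5000) = 0.77492
R(F) = exp(−0.000028 × 5000) = 0.86936
Series (D and E): 0.74453 × 0.77492 = 0.57695
Parallel (C and [0.57695]): 1 − (1 − 0.75578)(1 − 0.57695) = 0.89668
Series ([0.89668] and F): 0.89668 × 0.86936 = 0.77954
Parallel (A, B, and [0.77954]): 1 − (1 − 0.92312)(1 − 0.73345)(1 − 0.77954) = 0.995

0.995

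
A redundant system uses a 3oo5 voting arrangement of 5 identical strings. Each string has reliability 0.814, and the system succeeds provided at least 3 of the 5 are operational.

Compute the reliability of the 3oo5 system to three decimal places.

0.952

R = Σ_{i=3}^{5} C(5,i) p^i (1−p)^{5−i} with p = 0.814
C(5,3)·0.814^3·0.186^2 = 0.18659
C(5,4)·0.814^4·0.186^1 = 0.40830
C(5,5)·0.814^5·0.186^0 = 0.35737
Sum = 0.952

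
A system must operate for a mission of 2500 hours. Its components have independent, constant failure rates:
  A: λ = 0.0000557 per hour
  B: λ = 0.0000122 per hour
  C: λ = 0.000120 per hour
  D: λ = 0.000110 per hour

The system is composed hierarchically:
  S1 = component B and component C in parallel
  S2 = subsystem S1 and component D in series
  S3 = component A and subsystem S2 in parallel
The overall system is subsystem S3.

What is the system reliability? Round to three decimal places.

0.968

R(A) = exp(−0.0000557 × 2500) = 0.87001
R(B) = exp(−0.0000122 × 2500) = 0.96996
R(C) = exp(−0.000120 × 2500) = 0.74082
R(D) = exp(−0.000110 × 2500) = 0.75957
Parallel (B and C): 1 − (1 − 0.96996)(1 − 0.74082) = 0.99221
Series ([0.99221] and D): 0.99221 × 0.75957 = 0.75365
Parallel (A and [0.75365]): 1 − (1 − 0.87001)(1 − 0.75365) = 0.968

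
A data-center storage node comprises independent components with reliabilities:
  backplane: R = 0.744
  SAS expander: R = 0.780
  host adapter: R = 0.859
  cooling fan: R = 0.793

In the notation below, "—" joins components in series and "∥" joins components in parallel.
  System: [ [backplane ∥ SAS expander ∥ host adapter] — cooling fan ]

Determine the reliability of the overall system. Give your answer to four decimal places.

0.7867

Parallel (backplane, SAS expander, and host adapter): 1 − (1 − 0.744000)(1 − 0.780000)(1 − 0.859000) = 0.992059
Series ([0.992059] and cooling fan): 0.992059 × 0.793000 = 0.7867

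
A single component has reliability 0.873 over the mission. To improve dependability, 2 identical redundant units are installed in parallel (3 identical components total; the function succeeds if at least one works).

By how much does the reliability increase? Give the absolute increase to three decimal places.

R_before = 0.873
R_after = 1 − (1 − 0.873)^3 = 0.998
ΔR = 0.998 − 0.873 = 0.125

0.125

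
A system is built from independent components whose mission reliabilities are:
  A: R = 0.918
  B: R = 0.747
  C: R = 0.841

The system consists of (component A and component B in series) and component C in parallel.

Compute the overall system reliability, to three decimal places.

0.950

Series (A and B): 0.91800 × 0.74700 = 0.68575
Parallel ([0.68575] and C): 1 − (1 − 0.68575)(1 − 0.84100) = 0.950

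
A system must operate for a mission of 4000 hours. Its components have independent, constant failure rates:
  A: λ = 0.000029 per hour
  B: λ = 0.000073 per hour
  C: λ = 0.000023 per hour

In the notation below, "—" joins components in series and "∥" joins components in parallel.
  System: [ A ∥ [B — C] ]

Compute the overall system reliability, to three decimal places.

0.965

R(A) = exp(−0.000029 × 4000) = 0.89048
R(B) = exp(−0.000073 × 4000) = 0.74677
R(C) = exp(−0.000023 × 4000) = 0.91211
Series (B and C): 0.74677 × 0.91211 = 0.68114
Parallel (A and [0.68114]): 1 − (1 − 0.89048)(1 − 0.68114) = 0.965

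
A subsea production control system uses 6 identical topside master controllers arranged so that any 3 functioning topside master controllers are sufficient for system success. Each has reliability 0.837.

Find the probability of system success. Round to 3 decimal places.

R = Σ_{i=3}^{6} C(6,i) p^i (1−p)^{6−i} with p = 0.837
C(6,3)·0.837^3·0.163^3 = 0.05079
C(6,4)·0.837^4·0.163^2 = 0.19560
C(6,5)·0.837^5·0.163^1 = 0.40176
C(6,6)·0.837^6·0.163^0 = 0.34384
Sum = 0.992

0.992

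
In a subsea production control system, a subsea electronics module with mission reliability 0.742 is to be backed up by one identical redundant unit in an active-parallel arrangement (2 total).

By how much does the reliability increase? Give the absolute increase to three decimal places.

0.191

R_before = 0.742
R_after = 1 − (1 − 0.742)^2 = 0.933
ΔR = 0.933 − 0.742 = 0.191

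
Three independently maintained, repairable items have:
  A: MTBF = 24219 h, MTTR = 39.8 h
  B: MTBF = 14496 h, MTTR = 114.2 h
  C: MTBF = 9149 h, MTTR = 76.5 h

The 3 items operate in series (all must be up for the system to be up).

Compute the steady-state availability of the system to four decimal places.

0.9823

A(A) = MTBF/(MTBF+MTTR) = 24219/(24219+39.8) = 0.998359
A(B) = MTBF/(MTBF+MTTR) = 14496/(14496+114.2) = 0.992184
A(C) = MTBF/(MTBF+MTTR) = 9149/(9149+76.5) = 0.991708
Series availability: 0.998359 × 0.992184 × 0.991708 = 0.9823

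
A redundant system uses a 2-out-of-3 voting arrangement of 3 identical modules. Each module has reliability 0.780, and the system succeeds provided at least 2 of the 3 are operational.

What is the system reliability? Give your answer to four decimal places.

0.8761

R = Σ_{i=2}^{3} C(3,i) p^i (1−p)^{3−i} with p = 0.780
C(3,2)·0.780^2·0.220^1 = 0.401544
C(3,3)·0.780^3·0.220^0 = 0.474552
Sum = 0.8761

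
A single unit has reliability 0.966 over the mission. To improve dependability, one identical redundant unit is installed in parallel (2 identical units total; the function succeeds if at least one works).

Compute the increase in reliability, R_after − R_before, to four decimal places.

0.0328

R_before = 0.966
R_after = 1 − (1 − 0.966)^2 = 0.9988
ΔR = 0.9988 − 0.966 = 0.0328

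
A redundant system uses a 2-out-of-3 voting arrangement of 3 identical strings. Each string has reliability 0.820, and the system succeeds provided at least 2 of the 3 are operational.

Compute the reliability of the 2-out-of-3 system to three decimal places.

0.914

R = Σ_{i=2}^{3} C(3,i) p^i (1−p)^{3−i} with p = 0.820
C(3,2)·0.820^2·0.180^1 = 0.36310
C(3,3)·0.820^3·0.180^0 = 0.55137
Sum = 0.914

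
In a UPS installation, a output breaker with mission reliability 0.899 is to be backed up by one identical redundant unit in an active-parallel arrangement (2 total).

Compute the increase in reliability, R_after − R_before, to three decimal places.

R_before = 0.899
R_after = 1 − (1 − 0.899)^2 = 0.990
ΔR = 0.990 − 0.899 = 0.091

0.091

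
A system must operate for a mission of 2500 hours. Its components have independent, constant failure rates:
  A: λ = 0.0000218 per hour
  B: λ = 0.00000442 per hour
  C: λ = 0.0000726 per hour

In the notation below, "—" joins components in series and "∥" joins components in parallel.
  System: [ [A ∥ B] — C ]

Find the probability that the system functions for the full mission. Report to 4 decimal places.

R(A) = exp(−0.0000218 × 2500) = 0.946959
R(B) = exp(−0.00000442 × 2500) = 0.989011
R(C) = exp(−0.0000726 × 2500) = 0.834018
Parallel (A and B): 1 − (1 − 0.946959)(1 − 0.989011) = 0.999417
Series ([0.999417] and C): 0.999417 × 0.834018 = 0.8335

0.8335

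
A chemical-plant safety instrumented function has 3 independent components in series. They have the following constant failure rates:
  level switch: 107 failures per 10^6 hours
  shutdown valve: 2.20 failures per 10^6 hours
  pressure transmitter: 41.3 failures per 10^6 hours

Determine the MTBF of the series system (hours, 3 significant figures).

6640

Series of exponential components: λ_sys = Σ λ_i
λ_sys = 0.000107 + 0.00000220 + 0.0000413 = 1.5050e-04 /h
MTBF = 1 / λ_sys = 6640 h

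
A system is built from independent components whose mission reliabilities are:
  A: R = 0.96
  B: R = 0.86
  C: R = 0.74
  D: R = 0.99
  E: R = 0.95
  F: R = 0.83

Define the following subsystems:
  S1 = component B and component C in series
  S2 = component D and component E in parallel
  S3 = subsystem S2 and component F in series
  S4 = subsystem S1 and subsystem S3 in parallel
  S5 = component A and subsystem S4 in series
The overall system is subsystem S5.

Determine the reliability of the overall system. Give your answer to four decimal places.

0.9005

Series (B and C): 0.860000 × 0.740000 = 0.636400
Parallel (D and E): 1 − (1 − 0.990000)(1 − 0.950000) = 0.999500
Series ([0.999500] and F): 0.999500 × 0.830000 = 0.829585
Parallel ([0.636400] and [0.829585]): 1 − (1 − 0.636400)(1 − 0.829585) = 0.938037
Series (A and [0.938037]): 0.960000 × 0.938037 = 0.9005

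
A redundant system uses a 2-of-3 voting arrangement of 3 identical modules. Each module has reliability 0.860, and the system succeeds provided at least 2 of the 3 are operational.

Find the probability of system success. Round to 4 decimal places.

R = Σ_{i=2}^{3} C(3,i) p^i (1−p)^{3−i} with p = 0.860
C(3,2)·0.860^2·0.140^1 = 0.310632
C(3,3)·0.860^3·0.140^0 = 0.636056
Sum = 0.9467

0.9467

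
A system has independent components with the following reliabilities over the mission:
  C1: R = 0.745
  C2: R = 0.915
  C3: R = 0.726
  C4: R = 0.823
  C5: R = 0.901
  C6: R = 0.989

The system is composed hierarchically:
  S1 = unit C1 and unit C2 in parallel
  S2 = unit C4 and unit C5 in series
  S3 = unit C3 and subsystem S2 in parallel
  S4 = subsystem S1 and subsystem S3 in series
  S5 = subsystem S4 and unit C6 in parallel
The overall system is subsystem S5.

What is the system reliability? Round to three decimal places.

Parallel (C1 and C2): 1 − (1 − 0.74500)(1 − 0.91500) = 0.97833
Series (C4 and C5): 0.82300 × 0.90100 = 0.74152
Parallel (C3 and [0.74152]): 1 − (1 − 0.72600)(1 − 0.74152) = 0.92918
Series ([0.97833] and [0.92918]): 0.97833 × 0.92918 = 0.90904
Parallel ([0.90904] and C6): 1 − (1 − 0.90904)(1 − 0.98900) = 0.999

0.999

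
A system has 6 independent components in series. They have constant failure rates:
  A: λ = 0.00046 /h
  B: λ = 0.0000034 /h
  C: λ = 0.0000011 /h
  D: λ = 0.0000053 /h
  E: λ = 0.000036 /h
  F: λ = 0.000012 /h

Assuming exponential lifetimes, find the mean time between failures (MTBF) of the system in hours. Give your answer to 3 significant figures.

Series of exponential components: λ_sys = Σ λ_i
λ_sys = 0.00046 + 0.0000034 + 0.0000011 + 0.0000053 + 0.000036 + 0.000012 = 5.1780e-04 /h
MTBF = 1 / λ_sys = 1930 h

1930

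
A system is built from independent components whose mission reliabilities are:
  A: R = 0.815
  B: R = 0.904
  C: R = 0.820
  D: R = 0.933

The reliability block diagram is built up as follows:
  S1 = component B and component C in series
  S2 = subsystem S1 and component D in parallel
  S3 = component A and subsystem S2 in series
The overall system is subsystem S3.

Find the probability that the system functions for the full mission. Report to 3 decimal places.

0.801

Series (B and C): 0.90400 × 0.82000 = 0.74128
Parallel ([0.74128] and D): 1 − (1 − 0.74128)(1 − 0.93300) = 0.98267
Series (A and [0.98267]): 0.81500 × 0.98267 = 0.801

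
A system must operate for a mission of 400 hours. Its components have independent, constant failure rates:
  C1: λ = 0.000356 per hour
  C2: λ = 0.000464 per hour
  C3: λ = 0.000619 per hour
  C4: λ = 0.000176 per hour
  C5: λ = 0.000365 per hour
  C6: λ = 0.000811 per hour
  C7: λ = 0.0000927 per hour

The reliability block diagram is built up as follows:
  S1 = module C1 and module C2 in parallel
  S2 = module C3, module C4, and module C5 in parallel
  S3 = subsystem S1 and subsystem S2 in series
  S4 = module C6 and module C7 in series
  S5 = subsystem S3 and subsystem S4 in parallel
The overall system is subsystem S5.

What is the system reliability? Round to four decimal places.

0.9926

R(C1) = exp(−0.000356 × 400) = 0.867274
R(C2) = exp(−0.000464 × 400) = 0.830606
R(C3) = exp(−0.000619 × 400) = 0.780672
R(C4) = exp(−0.000176 × 400) = 0.932021
R(C5) = exp(−0.000365 × 400) = 0.864158
R(C6) = exp(−0.000811 × 400) = 0.722961
R(C7) = exp(−0.0000927 × 400) = 0.963599
Parallel (C1 and C2): 1 − (1 − 0.867274)(1 − 0.830606) = 0.977517
Parallel (C3, C4, and C5): 1 − (1 − 0.780672)(1 − 0.932021)(1 − 0.864158) = 0.997975
Series ([0.977517] and [0.997975]): 0.977517 × 0.997975 = 0.975538
Series (C6 and C7): 0.722961 × 0.963599 = 0.696644
Parallel ([0.975538] and [0.696644]): 1 − (1 − 0.975538)(1 − 0.696644) = 0.9926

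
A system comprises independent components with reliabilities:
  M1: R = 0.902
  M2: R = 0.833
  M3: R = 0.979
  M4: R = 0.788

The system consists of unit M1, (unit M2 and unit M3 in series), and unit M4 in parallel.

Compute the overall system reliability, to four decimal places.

0.9962

Series (M2 and M3): 0.833000 × 0.979000 = 0.815507
Parallel (M1, [0.815507], and M4): 1 − (1 − 0.902000)(1 − 0.815507)(1 − 0.788000) = 0.9962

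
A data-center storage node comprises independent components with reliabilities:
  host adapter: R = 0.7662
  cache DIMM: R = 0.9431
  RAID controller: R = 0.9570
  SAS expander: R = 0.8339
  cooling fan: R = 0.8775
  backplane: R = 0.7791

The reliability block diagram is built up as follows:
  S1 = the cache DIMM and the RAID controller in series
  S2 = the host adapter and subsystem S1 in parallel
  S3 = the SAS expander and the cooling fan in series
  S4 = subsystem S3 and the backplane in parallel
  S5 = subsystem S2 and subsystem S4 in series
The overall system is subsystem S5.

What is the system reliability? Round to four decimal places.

0.9193

Series (cache DIMM and RAID controller): 0.943100 × 0.957000 = 0.902547
Parallel (host adapter and [0.902547]): 1 − (1 − 0.766200)(1 − 0.902547) = 0.977215
Series (SAS expander and cooling fan): 0.833900 × 0.877500 = 0.731747
Parallel ([0.731747] and backplane): 1 − (1 − 0.731747)(1 − 0.779100) = 0.940743
Series ([0.977215] and [0.940743]): 0.977215 × 0.940743 = 0.9193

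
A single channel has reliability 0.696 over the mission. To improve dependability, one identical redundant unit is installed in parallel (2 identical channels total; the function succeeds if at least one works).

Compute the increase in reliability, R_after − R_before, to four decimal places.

R_before = 0.696
R_after = 1 − (1 − 0.696)^2 = 0.9076
ΔR = 0.9076 − 0.696 = 0.2116

0.2116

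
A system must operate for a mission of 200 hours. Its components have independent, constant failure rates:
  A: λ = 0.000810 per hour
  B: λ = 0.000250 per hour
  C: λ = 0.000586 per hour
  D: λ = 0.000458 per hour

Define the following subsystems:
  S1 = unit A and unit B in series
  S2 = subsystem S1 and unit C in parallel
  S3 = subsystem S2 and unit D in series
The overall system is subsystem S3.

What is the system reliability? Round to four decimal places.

R(A) = exp(−0.000810 × 200) = 0.850441
R(B) = exp(−0.000250 × 200) = 0.951229
R(C) = exp(−0.000586 × 200) = 0.889407
R(D) = exp(−0.000458 × 200) = 0.912470
Series (A and B): 0.850441 × 0.951229 = 0.808964
Parallel ([0.808964] and C): 1 − (1 − 0.808964)(1 − 0.889407) = 0.978873
Series ([0.978873] and D): 0.978873 × 0.912470 = 0.8932

0.8932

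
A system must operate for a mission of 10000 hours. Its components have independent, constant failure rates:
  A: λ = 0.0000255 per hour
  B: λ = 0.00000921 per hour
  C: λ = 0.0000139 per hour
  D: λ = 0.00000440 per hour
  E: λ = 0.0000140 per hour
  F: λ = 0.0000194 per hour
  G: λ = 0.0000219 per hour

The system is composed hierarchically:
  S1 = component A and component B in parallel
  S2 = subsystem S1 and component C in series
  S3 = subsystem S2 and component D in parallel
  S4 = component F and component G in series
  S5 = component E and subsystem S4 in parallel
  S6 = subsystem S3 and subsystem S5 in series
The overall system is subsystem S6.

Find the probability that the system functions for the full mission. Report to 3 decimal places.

R(A) = exp(−0.0000255 × 10000) = 0.77492
R(B) = exp(−0.00000921 × 10000) = 0.91201
R(C) = exp(−0.0000139 × 10000) = 0.87023
R(D) = exp(−0.00000440 × 10000) = 0.95695
R(E) = exp(−0.0000140 × 10000) = 0.86936
R(F) = exp(−0.0000194 × 10000) = 0.82366
R(G) = exp(−0.0000219 × 10000) = 0.80332
Parallel (A and B): 1 − (1 − 0.77492)(1 − 0.91201) = 0.98020
Series ([0.98020] and C): 0.98020 × 0.87023 = 0.85300
Parallel ([0.85300] and D): 1 − (1 − 0.85300)(1 − 0.95695) = 0.99367
Series (F and G): 0.82366 × 0.80332 = 0.66166
Parallel (E and [0.66166]): 1 − (1 − 0.86936)(1 − 0.66166) = 0.95580
Series ([0.99367] and [0.95580]): 0.99367 × 0.95580 = 0.950

0.950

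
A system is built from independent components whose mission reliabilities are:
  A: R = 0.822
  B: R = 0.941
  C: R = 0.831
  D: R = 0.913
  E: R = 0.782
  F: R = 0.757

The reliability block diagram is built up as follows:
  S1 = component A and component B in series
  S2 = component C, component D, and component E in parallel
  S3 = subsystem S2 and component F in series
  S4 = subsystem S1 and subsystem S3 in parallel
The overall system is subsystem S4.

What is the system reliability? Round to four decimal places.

Series (A and B): 0.822000 × 0.941000 = 0.773502
Parallel (C, D, and E): 1 − (1 − 0.831000)(1 − 0.913000)(1 − 0.782000) = 0.996795
Series ([0.996795] and F): 0.996795 × 0.757000 = 0.754574
Parallel ([0.773502] and [0.754574]): 1 − (1 − 0.773502)(1 − 0.754574) = 0.9444

0.9444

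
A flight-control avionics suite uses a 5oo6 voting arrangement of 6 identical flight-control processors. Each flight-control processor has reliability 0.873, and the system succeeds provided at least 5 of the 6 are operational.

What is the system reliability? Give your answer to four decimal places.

0.8291

R = Σ_{i=5}^{6} C(6,i) p^i (1−p)^{6−i} with p = 0.873
C(6,5)·0.873^5·0.127^1 = 0.386390
C(6,6)·0.873^6·0.127^0 = 0.442675
Sum = 0.8291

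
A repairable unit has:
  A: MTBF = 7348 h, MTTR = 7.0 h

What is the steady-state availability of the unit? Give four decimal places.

A(A) = MTBF/(MTBF+MTTR) = 7348/(7348+7.0) = 0.9990

0.9990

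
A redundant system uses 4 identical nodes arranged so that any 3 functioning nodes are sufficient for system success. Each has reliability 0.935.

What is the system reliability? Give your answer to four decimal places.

0.9768

R = Σ_{i=3}^{4} C(4,i) p^i (1−p)^{4−i} with p = 0.935
C(4,3)·0.935^3·0.065^1 = 0.212524
C(4,4)·0.935^4·0.065^0 = 0.764269
Sum = 0.9768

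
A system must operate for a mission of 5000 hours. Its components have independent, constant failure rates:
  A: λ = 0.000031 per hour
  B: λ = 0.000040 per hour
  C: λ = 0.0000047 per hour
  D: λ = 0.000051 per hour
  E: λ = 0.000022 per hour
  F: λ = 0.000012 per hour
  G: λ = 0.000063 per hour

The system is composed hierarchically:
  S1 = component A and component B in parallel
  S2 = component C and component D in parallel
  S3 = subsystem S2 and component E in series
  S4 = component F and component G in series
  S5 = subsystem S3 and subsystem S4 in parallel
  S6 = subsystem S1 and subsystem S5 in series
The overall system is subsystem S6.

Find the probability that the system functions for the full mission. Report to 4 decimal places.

R(A) = exp(−0.000031 × 5000) = 0.856415
R(B) = exp(−0.000040 × 5000) = 0.818731
R(C) = exp(−0.0000047 × 5000) = 0.976774
R(D) = exp(−0.000051 × 5000) = 0.774916
R(E) = exp(−0.000022 × 5000) = 0.895834
R(F) = exp(−0.000012 × 5000) = 0.941765
R(G) = exp(−0.000063 × 5000) = 0.729789
Parallel (A and B): 1 − (1 − 0.856415)(1 − 0.818731) = 0.973972
Parallel (C and D): 1 − (1 − 0.976774)(1 − 0.774916) = 0.994772
Series ([0.994772] and E): 0.994772 × 0.895834 = 0.891151
Series (F and G): 0.941765 × 0.729789 = 0.687290
Parallel ([0.891151] and [0.687290]): 1 − (1 − 0.891151)(1 − 0.687290) = 0.965962
Series ([0.973972] and [0.965962]): 0.973972 × 0.965962 = 0.9408

0.9408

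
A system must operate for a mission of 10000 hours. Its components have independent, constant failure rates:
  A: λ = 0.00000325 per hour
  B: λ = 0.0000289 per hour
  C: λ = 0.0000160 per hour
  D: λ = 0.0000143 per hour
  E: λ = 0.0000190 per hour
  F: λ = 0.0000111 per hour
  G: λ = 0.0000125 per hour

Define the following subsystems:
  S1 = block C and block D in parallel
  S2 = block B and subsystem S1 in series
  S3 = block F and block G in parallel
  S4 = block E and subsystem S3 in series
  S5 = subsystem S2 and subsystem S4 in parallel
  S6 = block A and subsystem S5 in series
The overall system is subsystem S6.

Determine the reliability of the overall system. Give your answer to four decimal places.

0.9209

R(A) = exp(−0.00000325 × 10000) = 0.968022
R(B) = exp(−0.0000289 × 10000) = 0.749012
R(C) = exp(−0.0000160 × 10000) = 0.852144
R(D) = exp(−0.0000143 × 10000) = 0.866754
R(E) = exp(−0.0000190 × 10000) = 0.826959
R(F) = exp(−0.0000111 × 10000) = 0.894939
R(G) = exp(−0.0000125 × 10000) = 0.882497
Parallel (C and D): 1 − (1 − 0.852144)(1 − 0.866754) = 0.980299
Series (B and [0.980299]): 0.749012 × 0.980299 = 0.734256
Parallel (F and G): 1 − (1 − 0.894939)(1 − 0.882497) = 0.987655
Series (E and [0.987655]): 0.826959 × 0.987655 = 0.816750
Parallel ([0.734256] and [0.816750]): 1 − (1 − 0.734256)(1 − 0.816750) = 0.951302
Series (A and [0.951302]): 0.968022 × 0.951302 = 0.9209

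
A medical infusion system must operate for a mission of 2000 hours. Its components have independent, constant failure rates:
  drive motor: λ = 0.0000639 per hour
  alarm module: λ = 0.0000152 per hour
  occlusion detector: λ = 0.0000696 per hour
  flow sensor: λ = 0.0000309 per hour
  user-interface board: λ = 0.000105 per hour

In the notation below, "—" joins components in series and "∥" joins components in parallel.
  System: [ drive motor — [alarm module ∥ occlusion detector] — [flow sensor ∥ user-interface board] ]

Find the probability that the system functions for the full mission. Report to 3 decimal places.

0.867

R(drive motor) = exp(−0.0000639 × 2000) = 0.88003
R(alarm module) = exp(−0.0000152 × 2000) = 0.97006
R(occlusion detector) = exp(−0.0000696 × 2000) = 0.87005
R(flow sensor) = exp(−0.0000309 × 2000) = 0.94007
R(user-interface board) = exp(−0.000105 × 2000) = 0.81058
Parallel (alarm module and occlusion detector): 1 − (1 − 0.97006)(1 − 0.87005) = 0.99611
Parallel (flow sensor and user-interface board): 1 − (1 − 0.94007)(1 − 0.81058) = 0.98865
Series (drive motor, [0.99611], and [0.98865]): 0.88003 × 0.99611 × 0.98865 = 0.867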